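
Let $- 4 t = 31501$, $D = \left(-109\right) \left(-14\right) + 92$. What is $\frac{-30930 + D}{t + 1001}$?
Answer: $\frac{117248}{27497} \approx 4.264$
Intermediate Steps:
$D = 1618$ ($D = 1526 + 92 = 1618$)
$t = - \frac{31501}{4}$ ($t = \left(- \frac{1}{4}\right) 31501 = - \frac{31501}{4} \approx -7875.3$)
$\frac{-30930 + D}{t + 1001} = \frac{-30930 + 1618}{- \frac{31501}{4} + 1001} = - \frac{29312}{- \frac{27497}{4}} = \left(-29312\right) \left(- \frac{4}{27497}\right) = \frac{117248}{27497}$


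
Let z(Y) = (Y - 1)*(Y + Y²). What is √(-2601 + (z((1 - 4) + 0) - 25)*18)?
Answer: 9*I*√43 ≈ 59.017*I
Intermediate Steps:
z(Y) = (-1 + Y)*(Y + Y²)
√(-2601 + (z((1 - 4) + 0) - 25)*18) = √(-2601 + ((((1 - 4) + 0)³ - ((1 - 4) + 0)) - 25)*18) = √(-2601 + (((-3 + 0)³ - (-3 + 0)) - 25)*18) = √(-2601 + (((-3)³ - 1*(-3)) - 25)*18) = √(-2601 + ((-27 + 3) - 25)*18) = √(-2601 + (-24 - 25)*18) = √(-2601 - 49*18) = √(-2601 - 882) = √(-3483) = 9*I*√43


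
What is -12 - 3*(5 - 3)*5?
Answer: -42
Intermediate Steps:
-12 - 3*(5 - 3)*5 = -12 - 6*5 = -12 - 3*10 = -12 - 30 = -42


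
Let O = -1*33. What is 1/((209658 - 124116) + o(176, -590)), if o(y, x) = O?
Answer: 1/85509 ≈ 1.1695e-5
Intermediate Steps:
O = -33
o(y, x) = -33
1/((209658 - 124116) + o(176, -590)) = 1/((209658 - 124116) - 33) = 1/(85542 - 33) = 1/85509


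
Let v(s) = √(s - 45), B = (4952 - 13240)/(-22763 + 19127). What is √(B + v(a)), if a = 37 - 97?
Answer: √(209272 + 91809*I*√105)/303 ≈ 2.5275 + 2.0271*I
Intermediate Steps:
a = -60
B = 2072/909 (B = -8288/(-3636) = -8288*(-1/3636) = 2072/909 ≈ 2.2794)
v(s) = √(-45 + s)
√(B + v(a)) = √(2072/909 + √(-45 - 60)) = √(2072/909 + √(-105)) = √(2072/909 + I*√105)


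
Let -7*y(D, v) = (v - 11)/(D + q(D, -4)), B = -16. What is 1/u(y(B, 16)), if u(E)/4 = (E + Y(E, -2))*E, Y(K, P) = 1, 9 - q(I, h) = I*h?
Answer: 247009/10040 ≈ 24.602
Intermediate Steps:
q(I, h) = 9 - I*h
y(D, v) = -(-11 + v)/(7*(9 + 5*D)) (y(D, v) = -(v - 11)/(7*(D + (9 - 1*D*(-4)))) = -(-11 + v)/(7*(D + (9 + 4*D))) = -(-11 + v)/(7*(9 + 5*D)))
u(E) = 4*E*(1 + E) (u(E) = 4*((E + 1)*E) = 4*((1 + E)*E) = 4*(E*(1 + E)) = 4*E*(1 + E))
1/u(y(B, 16)) = 1/(4*((11 - 1*16)/(7*(9 + 5*(-16))))*(1 + (11 - 1*16)/(7*(9 + 5*(-16))))) = 1/(4*((11 - 16)/(7*(9 - 80)))*(1 + (11 - 16)/(7*(9 - 80)))) = 1/(4*((⅐)*(-5)/(-71))*(1 + (⅐)*(-5)/(-71))) = 1/(4*((⅐)*(-1/71)*(-5))*(1 + (⅐)*(-1/71)*(-5))) = 1/(4*(5/497)*(1 + 5/497)) = 1/(4*(5/497)*(502/497)) = 1/(10040/247009) = 247009/10040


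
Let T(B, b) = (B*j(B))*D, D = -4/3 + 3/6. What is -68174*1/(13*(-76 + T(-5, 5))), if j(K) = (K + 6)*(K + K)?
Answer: 204522/4589 ≈ 44.568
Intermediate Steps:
j(K) = 2*K*(6 + K) (j(K) = (6 + K)*(2*K) = 2*K*(6 + K))
D = -⅚ (D = -4*⅓ + 3*(⅙) = -4/3 + ½ = -⅚ ≈ -0.83333)
T(B, b) = -5*B²*(6 + B)/3 (T(B, b) = (B*(2*B*(6 + B)))*(-⅚) = (2*B²*(6 + B))*(-⅚) = -5*B²*(6 + B)/3)
-68174*1/(13*(-76 + T(-5, 5))) = -68174*1/(13*(-76 + (5/3)*(-5)²*(-6 - 1*(-5)))) = -68174*1/(13*(-76 + (5/3)*25*(-6 + 5))) = -68174*1/(13*(-76 + (5/3)*25*(-1))) = -68174*1/(13*(-76 - 125/3)) = -68174/(13*(-353/3)) = -68174/(-4589/3) = -68174*(-3/4589) = 204522/4589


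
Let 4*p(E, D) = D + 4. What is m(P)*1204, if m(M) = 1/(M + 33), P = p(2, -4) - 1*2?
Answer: 1204/31 ≈ 38.839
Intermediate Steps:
p(E, D) = 1 + D/4 (p(E, D) = (D + 4)/4 = (4 + D)/4 = 1 + D/4)
P = -2 (P = (1 + (¼)*(-4)) - 1*2 = (1 - 1) - 2 = 0 - 2 = -2)
m(M) = 1/(33 + M)
m(P)*1204 = 1204/(33 - 2) = 1204/31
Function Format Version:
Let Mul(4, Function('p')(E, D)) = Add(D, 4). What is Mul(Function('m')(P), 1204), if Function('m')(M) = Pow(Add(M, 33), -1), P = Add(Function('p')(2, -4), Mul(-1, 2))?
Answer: Rational(1204, 31) ≈ 38.839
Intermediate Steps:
Function('p')(E, D) = Add(1, Mul(Rational(1, 4), D)) (Function('p')(E, D) = Mul(Rational(1, 4), Add(D, 4)) = Mul(Rational(1, 4), Add(4, D)) = Add(1, Mul(Rational(1, 4), D)))
P = -2 (P = Add(Add(1, Mul(Rational(1, 4), -4)), Mul(-1, 2)) = Add(Add(1, -1), -2) = Add(0, -2) = -2)
Function('m')(M) = Pow(Add(33, M), -1)
Mul(Function('m')(P), 1204) = Mul(Pow(Add(33, -2), -1), 1204) = Mul(Pow(31, -1), 1204) = Mul(Rational(1, 31), 1204) = Rational(1204, 31)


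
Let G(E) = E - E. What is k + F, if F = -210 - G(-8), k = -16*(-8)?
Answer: -82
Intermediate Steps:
G(E) = 0
k = 128
F = -210 (F = -210 - 1*0 = -210 + 0 = -210)
k + F = 128 - 210 = -82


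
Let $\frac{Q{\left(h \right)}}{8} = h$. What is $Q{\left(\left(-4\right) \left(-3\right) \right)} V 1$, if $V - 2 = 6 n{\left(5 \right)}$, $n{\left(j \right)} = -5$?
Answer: $-2688$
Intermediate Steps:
$Q{\left(h \right)} = 8 h$
$V = -28$ ($V = 2 + 6 \left(-5\right) = 2 - 30 = -28$)
$Q{\left(\left(-4\right) \left(-3\right) \right)} V 1 = 8 \left(\left(-4\right) \left(-3\right)\right) \left(-28\right) 1 = 8 \cdot 12 \left(-28\right) 1 = 96 \left(-28\right) 1 = \left(-2688\right) 1 = -2688$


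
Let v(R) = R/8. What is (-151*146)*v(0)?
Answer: 0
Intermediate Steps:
v(R) = R/8 (v(R) = R*(1/8) = R/8)
(-151*146)*v(0) = (-151*146)*((1/8)*0) = -22046*0 = 0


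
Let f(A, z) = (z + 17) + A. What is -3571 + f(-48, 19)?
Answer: -3583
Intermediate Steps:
f(A, z) = 17 + A + z (f(A, z) = (17 + z) + A = 17 + A + z)
-3571 + f(-48, 19) = -3571 + (17 - 48 + 19) = -3571 - 12 = -3583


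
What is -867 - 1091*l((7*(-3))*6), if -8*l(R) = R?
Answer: -72201/4 ≈ -18050.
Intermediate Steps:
l(R) = -R/8
-867 - 1091*l((7*(-3))*6) = -867 - (-1091)*(7*(-3))*6/8 = -867 - (-1091)*(-21*6)/8 = -867 - (-1091)*(-126)/8 = -867 - 1091*63/4 = -867 - 68733/4 = -72201/4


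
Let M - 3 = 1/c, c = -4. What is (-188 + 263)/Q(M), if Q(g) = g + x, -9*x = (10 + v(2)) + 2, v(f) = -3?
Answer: 300/7 ≈ 42.857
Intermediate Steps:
M = 11/4 (M = 3 + 1/(-4) = 3 - ¼ = 11/4 ≈ 2.7500)
x = -1 (x = -((10 - 3) + 2)/9 = -(7 + 2)/9 = -⅑*9 = -1)
Q(g) = -1 + g (Q(g) = g - 1 = -1 + g)
(-188 + 263)/Q(M) = (-188 + 263)/(-1 + 11/4) = 75/(7/4) = 75*(4/7) = 300/7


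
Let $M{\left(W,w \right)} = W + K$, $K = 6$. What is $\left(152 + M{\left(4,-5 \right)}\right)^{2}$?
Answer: $26244$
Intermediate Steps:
$M{\left(W,w \right)} = 6 + W$ ($M{\left(W,w \right)} = W + 6 = 6 + W$)
$\left(152 + M{\left(4,-5 \right)}\right)^{2} = \left(152 + \left(6 + 4\right)\right)^{2} = \left(152 + 10\right)^{2} = 162^{2} = 26244$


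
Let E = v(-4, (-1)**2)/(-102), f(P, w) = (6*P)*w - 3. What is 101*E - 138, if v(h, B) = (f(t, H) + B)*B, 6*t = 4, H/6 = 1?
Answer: -8149/51 ≈ -159.78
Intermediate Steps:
H = 6 (H = 6*1 = 6)
t = 2/3 (t = (1/6)*4 = 2/3 ≈ 0.66667)
f(P, w) = -3 + 6*P*w (f(P, w) = 6*P*w - 3 = -3 + 6*P*w)
v(h, B) = B*(21 + B) (v(h, B) = ((-3 + 6*(2/3)*6) + B)*B = ((-3 + 24) + B)*B = (21 + B)*B = B*(21 + B))
E = -11/51 (E = ((-1)**2*(21 + (-1)**2))/(-102) = (1*(21 + 1))*(-1/102) = (1*22)*(-1/102) = 22*(-1/102) = -11/51 ≈ -0.21569)
101*E - 138 = 101*(-11/51) - 138 = -1111/51 - 138 = -8149/51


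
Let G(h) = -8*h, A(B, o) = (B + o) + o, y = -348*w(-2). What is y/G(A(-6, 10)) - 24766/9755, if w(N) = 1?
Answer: 155237/273140 ≈ 0.56834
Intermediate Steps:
y = -348 (y = -348*1 = -348)
A(B, o) = B + 2*o
y/G(A(-6, 10)) - 24766/9755 = -348*(-1/(8*(-6 + 2*10))) - 24766/9755 = -348*(-1/(8*(-6 + 20))) - 24766*1/9755 = -348/((-8*14)) - 24766/9755 = -348/(-112) - 24766/9755 = -348*(-1/112) - 24766/9755 = 87/28 - 24766/9755 = 155237/273140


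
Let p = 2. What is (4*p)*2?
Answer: 16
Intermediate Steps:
(4*p)*2 = (4*2)*2 = 8*2 = 16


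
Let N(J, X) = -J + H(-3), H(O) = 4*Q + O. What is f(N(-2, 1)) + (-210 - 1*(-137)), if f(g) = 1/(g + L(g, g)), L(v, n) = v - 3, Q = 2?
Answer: -802/11 ≈ -72.909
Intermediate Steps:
L(v, n) = -3 + v
H(O) = 8 + O (H(O) = 4*2 + O = 8 + O)
N(J, X) = 5 - J (N(J, X) = -J + (8 - 3) = -J + 5 = 5 - J)
f(g) = 1/(-3 + 2*g) (f(g) = 1/(g + (-3 + g)) = 1/(-3 + 2*g))
f(N(-2, 1)) + (-210 - 1*(-137)) = 1/(-3 + 2*(5 - 1*(-2))) + (-210 - 1*(-137)) = 1/(-3 + 2*(5 + 2)) + (-210 + 137) = 1/(-3 + 2*7) - 73 = 1/(-3 + 14) - 73 = 1/11 - 73 = -802/11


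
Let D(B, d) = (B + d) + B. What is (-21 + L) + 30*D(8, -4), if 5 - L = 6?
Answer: 338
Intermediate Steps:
L = -1 (L = 5 - 1*6 = 5 - 6 = -1)
D(B, d) = d + 2*B
(-21 + L) + 30*D(8, -4) = (-21 - 1) + 30*(-4 + 2*8) = -22 + 30*(-4 + 16) = -22 + 30*12 = -22 + 360 = 338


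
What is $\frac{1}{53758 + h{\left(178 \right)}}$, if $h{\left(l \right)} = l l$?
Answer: $\frac{1}{85442} \approx 1.1704 \cdot 10^{-5}$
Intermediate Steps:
$h{\left(l \right)} = l^{2}$
$\frac{1}{53758 + h{\left(178 \right)}} = \frac{1}{53758 + 178^{2}} = \frac{1}{53758 + 31684} = \frac{1}{85442}$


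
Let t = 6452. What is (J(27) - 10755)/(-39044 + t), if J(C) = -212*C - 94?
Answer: 16573/32592 ≈ 0.50850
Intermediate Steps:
J(C) = -94 - 212*C
(J(27) - 10755)/(-39044 + t) = ((-94 - 212*27) - 10755)/(-39044 + 6452) = ((-94 - 5724) - 10755)/(-32592) = (-5818 - 10755)*(-1/32592) = -16573*(-1/32592) = 16573/32592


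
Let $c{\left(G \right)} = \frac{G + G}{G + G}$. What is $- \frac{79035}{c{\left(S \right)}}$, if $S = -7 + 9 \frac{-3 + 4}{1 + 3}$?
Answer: $-79035$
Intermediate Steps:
$S = - \frac{19}{4}$ ($S = -7 + 9 \cdot 1 \cdot \frac{1}{4} = -7 + 9 \cdot \frac{1}{4} = -7 + \frac{9}{4} = - \frac{19}{4} \approx -4.75$)
$c{\left(G \right)} = 1$ ($c{\left(G \right)} = \frac{2 G}{2 G} = 2 G \frac{1}{2 G} = 1$)
$- \frac{79035}{c{\left(S \right)}} = - \frac{79035}{1} = \left(-79035\right) 1 = -79035$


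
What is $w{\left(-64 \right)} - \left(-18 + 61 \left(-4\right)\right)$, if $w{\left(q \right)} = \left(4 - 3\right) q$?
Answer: $198$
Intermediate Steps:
$w{\left(q \right)} = q$ ($w{\left(q \right)} = 1 q = q$)
$w{\left(-64 \right)} - \left(-18 + 61 \left(-4\right)\right) = -64 - \left(-18 + 61 \left(-4\right)\right) = -64 - \left(-18 - 244\right) = -64 - -262 = -64 + 262 = 198$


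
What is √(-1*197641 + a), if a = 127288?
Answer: 3*I*√7817 ≈ 265.24*I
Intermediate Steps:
√(-1*197641 + a) = √(-1*197641 + 127288) = √(-197641 + 127288) = √(-70353) = 3*I*√7817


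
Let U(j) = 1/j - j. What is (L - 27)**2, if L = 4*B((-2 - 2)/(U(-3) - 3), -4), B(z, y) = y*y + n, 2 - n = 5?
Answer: 625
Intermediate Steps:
n = -3 (n = 2 - 1*5 = 2 - 5 = -3)
B(z, y) = -3 + y**2 (B(z, y) = y*y - 3 = y**2 - 3 = -3 + y**2)
L = 52 (L = 4*(-3 + (-4)**2) = 4*(-3 + 16) = 4*13 = 52)
(L - 27)**2 = (52 - 27)**2 = 25**2 = 625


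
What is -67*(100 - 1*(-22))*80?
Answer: -653920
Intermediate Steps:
-67*(100 - 1*(-22))*80 = -67*(100 + 22)*80 = -67*122*80 = -8174*80 = -653920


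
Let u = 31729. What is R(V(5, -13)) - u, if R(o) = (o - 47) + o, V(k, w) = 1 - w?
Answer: -31748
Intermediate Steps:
R(o) = -47 + 2*o (R(o) = (-47 + o) + o = -47 + 2*o)
R(V(5, -13)) - u = (-47 + 2*(1 - 1*(-13))) - 1*31729 = (-47 + 2*(1 + 13)) - 31729 = (-47 + 2*14) - 31729 = (-47 + 28) - 31729 = -19 - 31729 = -31748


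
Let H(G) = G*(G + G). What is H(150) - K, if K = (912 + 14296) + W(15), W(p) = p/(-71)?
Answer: 2115247/71 ≈ 29792.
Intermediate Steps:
W(p) = -p/71 (W(p) = p*(-1/71) = -p/71)
H(G) = 2*G² (H(G) = G*(2*G) = 2*G²)
K = 1079753/71 (K = (912 + 14296) - 1/71*15 = 15208 - 15/71 = 1079753/71 ≈ 15208.)
H(150) - K = 2*150² - 1*1079753/71 = 2*22500 - 1079753/71 = 45000 - 1079753/71 = 2115247/71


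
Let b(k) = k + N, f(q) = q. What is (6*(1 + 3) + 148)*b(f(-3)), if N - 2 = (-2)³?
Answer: -1548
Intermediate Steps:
N = -6 (N = 2 + (-2)³ = 2 - 8 = -6)
b(k) = -6 + k (b(k) = k - 6 = -6 + k)
(6*(1 + 3) + 148)*b(f(-3)) = (6*(1 + 3) + 148)*(-6 - 3) = (6*4 + 148)*(-9) = (24 + 148)*(-9) = 172*(-9) = -1548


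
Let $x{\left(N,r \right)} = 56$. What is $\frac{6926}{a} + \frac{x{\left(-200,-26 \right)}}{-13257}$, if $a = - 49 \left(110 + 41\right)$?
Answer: $- \frac{92232326}{98088543} \approx -0.9403$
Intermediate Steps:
$a = -7399$ ($a = \left(-49\right) 151 = -7399$)
$\frac{6926}{a} + \frac{x{\left(-200,-26 \right)}}{-13257} = \frac{6926}{-7399} + \frac{56}{-13257} = 6926 \left(- \frac{1}{7399}\right) + 56 \left(- \frac{1}{13257}\right) = - \frac{6926}{7399} - \frac{56}{13257} = - \frac{92232326}{98088543}$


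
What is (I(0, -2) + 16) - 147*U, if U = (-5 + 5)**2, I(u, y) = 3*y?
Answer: 10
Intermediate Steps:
U = 0 (U = 0**2 = 0)
(I(0, -2) + 16) - 147*U = (3*(-2) + 16) - 147*0 = (-6 + 16) + 0 = 10 + 0 = 10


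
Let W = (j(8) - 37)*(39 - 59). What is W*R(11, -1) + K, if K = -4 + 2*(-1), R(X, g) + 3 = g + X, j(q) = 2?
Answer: 4894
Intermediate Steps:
R(X, g) = -3 + X + g (R(X, g) = -3 + (g + X) = -3 + (X + g) = -3 + X + g)
K = -6 (K = -4 - 2 = -6)
W = 700 (W = (2 - 37)*(39 - 59) = -35*(-20) = 700)
W*R(11, -1) + K = 700*(-3 + 11 - 1) - 6 = 700*7 - 6 = 4900 - 6 = 4894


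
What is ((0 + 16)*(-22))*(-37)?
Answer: 13024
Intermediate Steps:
((0 + 16)*(-22))*(-37) = (16*(-22))*(-37) = -352*(-37) = 13024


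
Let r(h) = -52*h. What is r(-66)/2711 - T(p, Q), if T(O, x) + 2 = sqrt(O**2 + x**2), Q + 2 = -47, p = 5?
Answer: 8854/2711 - sqrt(2426) ≈ -45.988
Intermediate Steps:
Q = -49 (Q = -2 - 47 = -49)
T(O, x) = -2 + sqrt(O**2 + x**2)
r(-66)/2711 - T(p, Q) = -52*(-66)/2711 - (-2 + sqrt(5**2 + (-49)**2)) = 3432*(1/2711) - (-2 + sqrt(25 + 2401)) = 3432/2711 - (-2 + sqrt(2426)) = 3432/2711 + (2 - sqrt(2426)) = 8854/2711 - sqrt(2426)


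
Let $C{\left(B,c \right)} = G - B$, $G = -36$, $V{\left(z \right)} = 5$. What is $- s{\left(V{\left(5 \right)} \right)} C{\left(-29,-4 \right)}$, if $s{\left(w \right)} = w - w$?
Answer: $0$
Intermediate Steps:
$s{\left(w \right)} = 0$
$C{\left(B,c \right)} = -36 - B$
$- s{\left(V{\left(5 \right)} \right)} C{\left(-29,-4 \right)} = - 0 \left(-36 - -29\right) = - 0 \left(-36 + 29\right) = - 0 \left(-7\right) = \left(-1\right) 0 = 0$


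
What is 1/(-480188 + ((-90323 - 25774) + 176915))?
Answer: -1/419370 ≈ -2.3845e-6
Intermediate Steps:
1/(-480188 + ((-90323 - 25774) + 176915)) = 1/(-480188 + (-116097 + 176915)) = 1/(-480188 + 60818) = 1/(-419370) = -1/419370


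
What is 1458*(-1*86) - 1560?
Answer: -126948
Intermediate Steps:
1458*(-1*86) - 1560 = 1458*(-86) - 1560 = -125388 - 1560 = -126948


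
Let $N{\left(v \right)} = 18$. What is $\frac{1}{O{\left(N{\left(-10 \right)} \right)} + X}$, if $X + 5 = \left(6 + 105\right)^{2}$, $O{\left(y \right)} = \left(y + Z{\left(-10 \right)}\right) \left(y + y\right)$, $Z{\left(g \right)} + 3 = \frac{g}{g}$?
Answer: $\frac{1}{12892} \approx 7.7568 \cdot 10^{-5}$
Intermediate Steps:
$Z{\left(g \right)} = -2$ ($Z{\left(g \right)} = -3 + \frac{g}{g} = -3 + 1 = -2$)
$O{\left(y \right)} = 2 y \left(-2 + y\right)$ ($O{\left(y \right)} = \left(y - 2\right) \left(y + y\right) = \left(-2 + y\right) 2 y = 2 y \left(-2 + y\right)$)
$X = 12316$ ($X = -5 + \left(6 + 105\right)^{2} = -5 + 111^{2} = -5 + 12321 = 12316$)
$\frac{1}{O{\left(N{\left(-10 \right)} \right)} + X} = \frac{1}{2 \cdot 18 \left(-2 + 18\right) + 12316} = \frac{1}{2 \cdot 18 \cdot 16 + 12316} = \frac{1}{576 + 12316} = \frac{1}{12892}$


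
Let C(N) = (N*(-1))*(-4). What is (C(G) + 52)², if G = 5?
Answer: 5184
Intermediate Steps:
C(N) = 4*N (C(N) = -N*(-4) = 4*N)
(C(G) + 52)² = (4*5 + 52)² = (20 + 52)² = 72² = 5184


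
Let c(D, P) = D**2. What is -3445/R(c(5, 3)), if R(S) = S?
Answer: -689/5 ≈ -137.80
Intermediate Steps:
-3445/R(c(5, 3)) = -3445/(5**2) = -3445/25 = -3445*1/25 = -689/5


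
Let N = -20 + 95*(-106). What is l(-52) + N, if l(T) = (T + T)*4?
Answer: -10506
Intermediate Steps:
l(T) = 8*T (l(T) = (2*T)*4 = 8*T)
N = -10090 (N = -20 - 10070 = -10090)
l(-52) + N = 8*(-52) - 10090 = -416 - 10090 = -10506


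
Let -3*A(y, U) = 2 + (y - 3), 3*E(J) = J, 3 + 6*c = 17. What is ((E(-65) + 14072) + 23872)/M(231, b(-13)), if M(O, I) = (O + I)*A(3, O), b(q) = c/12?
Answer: -70614/287 ≈ -246.04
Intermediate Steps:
c = 7/3 (c = -1/2 + (1/6)*17 = -1/2 + 17/6 = 7/3 ≈ 2.3333)
E(J) = J/3
A(y, U) = 1/3 - y/3 (A(y, U) = -(2 + (y - 3))/3 = -(2 + (-3 + y))/3 = -(-1 + y)/3 = 1/3 - y/3)
b(q) = 7/36 (b(q) = (7/3)/12 = (7/3)*(1/12) = 7/36)
M(O, I) = -2*I/3 - 2*O/3 (M(O, I) = (O + I)*(1/3 - 1/3*3) = (I + O)*(1/3 - 1) = (I + O)*(-2/3) = -2*I/3 - 2*O/3)
((E(-65) + 14072) + 23872)/M(231, b(-13)) = (((1/3)*(-65) + 14072) + 23872)/(-2/3*7/36 - 2/3*231) = ((-65/3 + 14072) + 23872)/(-7/54 - 154) = (42151/3 + 23872)/(-8323/54) = (113767/3)*(-54/8323) = -70614/287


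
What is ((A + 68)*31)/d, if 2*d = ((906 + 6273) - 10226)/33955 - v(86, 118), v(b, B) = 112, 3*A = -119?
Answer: -178942850/11418021 ≈ -15.672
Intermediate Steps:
A = -119/3 (A = (⅓)*(-119) = -119/3 ≈ -39.667)
d = -3806007/67910 (d = (((906 + 6273) - 10226)/33955 - 1*112)/2 = ((7179 - 10226)*(1/33955) - 112)/2 = (-3047*1/33955 - 112)/2 = (-3047/33955 - 112)/2 = (½)*(-3806007/33955) = -3806007/67910 ≈ -56.045)
((A + 68)*31)/d = ((-119/3 + 68)*31)/(-3806007/67910) = ((85/3)*31)*(-67910/3806007) = (2635/3)*(-67910/3806007) = -178942850/11418021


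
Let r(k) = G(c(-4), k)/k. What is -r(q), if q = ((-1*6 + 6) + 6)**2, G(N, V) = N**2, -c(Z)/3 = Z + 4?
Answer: 0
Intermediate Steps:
c(Z) = -12 - 3*Z (c(Z) = -3*(Z + 4) = -3*(4 + Z) = -12 - 3*Z)
q = 36 (q = ((-6 + 6) + 6)**2 = (0 + 6)**2 = 6**2 = 36)
r(k) = 0 (r(k) = (-12 - 3*(-4))**2/k = (-12 + 12)**2/k = 0**2/k = 0/k = 0)
-r(q) = -1*0 = 0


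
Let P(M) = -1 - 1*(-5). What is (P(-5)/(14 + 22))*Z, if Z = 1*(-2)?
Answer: -2/9 ≈ -0.22222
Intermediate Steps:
Z = -2
P(M) = 4 (P(M) = -1 + 5 = 4)
(P(-5)/(14 + 22))*Z = (4/(14 + 22))*(-2) = (4/36)*(-2) = ((1/36)*4)*(-2) = (⅑)*(-2) = -2/9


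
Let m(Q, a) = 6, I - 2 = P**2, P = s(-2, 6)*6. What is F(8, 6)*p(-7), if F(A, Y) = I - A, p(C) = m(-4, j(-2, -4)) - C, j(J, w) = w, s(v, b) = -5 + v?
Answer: 22854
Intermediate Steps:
P = -42 (P = (-5 - 2)*6 = -7*6 = -42)
I = 1766 (I = 2 + (-42)**2 = 2 + 1764 = 1766)
p(C) = 6 - C
F(A, Y) = 1766 - A
F(8, 6)*p(-7) = (1766 - 1*8)*(6 - 1*(-7)) = (1766 - 8)*(6 + 7) = 1758*13 = 22854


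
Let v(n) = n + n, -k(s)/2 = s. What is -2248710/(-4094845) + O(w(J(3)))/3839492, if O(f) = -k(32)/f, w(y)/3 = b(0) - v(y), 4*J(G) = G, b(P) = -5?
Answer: 16836086700866/30658143006543 ≈ 0.54916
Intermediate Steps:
k(s) = -2*s
v(n) = 2*n
J(G) = G/4
w(y) = -15 - 6*y (w(y) = 3*(-5 - 2*y) = -15 - 6*y)
O(f) = 64/f (O(f) = -(-2*32)/f = -(-64)/f = 64/f)
-2248710/(-4094845) + O(w(J(3)))/3839492 = -2248710/(-4094845) + (64/(-15 - 3*3/2))/3839492 = -2248710*(-1/4094845) + (64/(-15 - 6*¾))*(1/3839492) = 449742/818969 + (64/(-15 - 9/2))*(1/3839492) = 449742/818969 + (64/(-39/2))*(1/3839492) = 449742/818969 + (64*(-2/39))*(1/3839492) = 449742/818969 - 128/39*1/3839492 = 449742/818969 - 32/37435047 = 16836086700866/30658143006543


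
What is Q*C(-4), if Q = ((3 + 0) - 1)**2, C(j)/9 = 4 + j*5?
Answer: -576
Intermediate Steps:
C(j) = 36 + 45*j (C(j) = 9*(4 + j*5) = 9*(4 + 5*j) = 36 + 45*j)
Q = 4 (Q = (3 - 1)**2 = 2**2 = 4)
Q*C(-4) = 4*(36 + 45*(-4)) = 4*(36 - 180) = 4*(-144) = -576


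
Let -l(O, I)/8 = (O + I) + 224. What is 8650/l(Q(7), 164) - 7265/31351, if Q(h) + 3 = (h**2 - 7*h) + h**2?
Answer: -148205115/54425336 ≈ -2.7231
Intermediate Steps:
Q(h) = -3 - 7*h + 2*h**2 (Q(h) = -3 + ((h**2 - 7*h) + h**2) = -3 + (-7*h + 2*h**2) = -3 - 7*h + 2*h**2)
l(O, I) = -1792 - 8*I - 8*O (l(O, I) = -8*((O + I) + 224) = -8*((I + O) + 224) = -8*(224 + I + O) = -1792 - 8*I - 8*O)
8650/l(Q(7), 164) - 7265/31351 = 8650/(-1792 - 8*164 - 8*(-3 - 7*7 + 2*7**2)) - 7265/31351 = 8650/(-1792 - 1312 - 8*(-3 - 49 + 2*49)) - 7265*1/31351 = 8650/(-1792 - 1312 - 8*(-3 - 49 + 98)) - 7265/31351 = 8650/(-1792 - 1312 - 8*46) - 7265/31351 = 8650/(-1792 - 1312 - 368) - 7265/31351 = 8650/(-3472) - 7265/31351 = 8650*(-1/3472) - 7265/31351 = -4325/1736 - 7265/31351 = -148205115/54425336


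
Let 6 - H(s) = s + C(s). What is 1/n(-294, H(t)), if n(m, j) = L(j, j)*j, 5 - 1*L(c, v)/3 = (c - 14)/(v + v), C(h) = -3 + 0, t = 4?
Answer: 2/177 ≈ 0.011299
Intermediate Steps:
C(h) = -3
H(s) = 9 - s (H(s) = 6 - (s - 3) = 6 - (-3 + s) = 6 + (3 - s) = 9 - s)
L(c, v) = 15 - 3*(-14 + c)/(2*v) (L(c, v) = 15 - 3*(c - 14)/(v + v) = 15 - 3*(-14 + c)/(2*v))
n(m, j) = 21 + 27*j/2 (n(m, j) = (3*(14 - j + 10*j)/(2*j))*j = (3*(14 + 9*j)/(2*j))*j = 21 + 27*j/2)
1/n(-294, H(t)) = 1/(21 + 27*(9 - 1*4)/2) = 1/(21 + 27*(9 - 4)/2) = 1/(21 + (27/2)*5) = 1/(21 + 135/2) = 1/(177/2) = 2/177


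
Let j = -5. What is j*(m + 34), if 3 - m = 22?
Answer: -75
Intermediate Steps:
m = -19 (m = 3 - 1*22 = 3 - 22 = -19)
j*(m + 34) = -5*(-19 + 34) = -5*15 = -75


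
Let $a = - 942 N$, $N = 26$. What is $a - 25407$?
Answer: $-49899$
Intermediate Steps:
$a = -24492$ ($a = \left(-942\right) 26 = -24492$)
$a - 25407 = -24492 - 25407 = -49899$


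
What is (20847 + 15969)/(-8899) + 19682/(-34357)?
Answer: -1440037430/305742943 ≈ -4.7100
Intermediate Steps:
(20847 + 15969)/(-8899) + 19682/(-34357) = 36816*(-1/8899) + 19682*(-1/34357) = -36816/8899 - 19682/34357 = -1440037430/305742943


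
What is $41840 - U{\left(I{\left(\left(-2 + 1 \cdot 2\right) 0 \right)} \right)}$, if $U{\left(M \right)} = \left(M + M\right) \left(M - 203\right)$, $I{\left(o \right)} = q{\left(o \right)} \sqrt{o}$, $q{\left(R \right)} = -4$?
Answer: $41840$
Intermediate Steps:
$I{\left(o \right)} = - 4 \sqrt{o}$
$U{\left(M \right)} = 2 M \left(-203 + M\right)$
$41840 - U{\left(I{\left(\left(-2 + 1 \cdot 2\right) 0 \right)} \right)} = 41840 - 2 \left(- 4 \sqrt{\left(-2 + 1 \cdot 2\right) 0}\right) \left(-203 - 4 \sqrt{\left(-2 + 1 \cdot 2\right) 0}\right) = 41840 - 2 \left(- 4 \sqrt{\left(-2 + 2\right) 0}\right) \left(-203 - 4 \sqrt{\left(-2 + 2\right) 0}\right) = 41840 - 2 \left(- 4 \sqrt{0 \cdot 0}\right) \left(-203 - 4 \sqrt{0 \cdot 0}\right) = 41840 - 2 \left(- 4 \sqrt{0}\right) \left(-203 - 4 \sqrt{0}\right) = 41840 - 2 \left(\left(-4\right) 0\right) \left(-203 - 0\right) = 41840 - 2 \cdot 0 \left(-203 + 0\right) = 41840 - 2 \cdot 0 \left(-203\right) = 41840 - 0 = 41840 + 0 = 41840$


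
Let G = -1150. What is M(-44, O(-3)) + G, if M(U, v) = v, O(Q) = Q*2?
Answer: -1156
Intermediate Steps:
O(Q) = 2*Q
M(-44, O(-3)) + G = 2*(-3) - 1150 = -6 - 1150 = -1156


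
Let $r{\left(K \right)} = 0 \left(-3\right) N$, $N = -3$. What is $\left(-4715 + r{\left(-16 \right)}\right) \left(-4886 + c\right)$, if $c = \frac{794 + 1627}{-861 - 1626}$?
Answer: $\frac{19101884215}{829} \approx 2.3042 \cdot 10^{7}$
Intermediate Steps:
$r{\left(K \right)} = 0$ ($r{\left(K \right)} = 0 \left(-3\right) \left(-3\right) = 0 \left(-3\right) = 0$)
$c = - \frac{807}{829}$ ($c = \frac{2421}{-2487} = 2421 \left(- \frac{1}{2487}\right) = - \frac{807}{829} \approx -0.97346$)
$\left(-4715 + r{\left(-16 \right)}\right) \left(-4886 + c\right) = \left(-4715 + 0\right) \left(-4886 - \frac{807}{829}\right) = \left(-4715\right) \left(- \frac{4051301}{829}\right) = \frac{19101884215}{829}$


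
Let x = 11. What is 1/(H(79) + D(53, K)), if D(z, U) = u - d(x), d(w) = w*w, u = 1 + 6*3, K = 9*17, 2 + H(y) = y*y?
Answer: 1/6137 ≈ 0.00016295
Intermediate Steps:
H(y) = -2 + y² (H(y) = -2 + y*y = -2 + y²)
K = 153
u = 19 (u = 1 + 18 = 19)
d(w) = w²
D(z, U) = -102 (D(z, U) = 19 - 1*11² = 19 - 1*121 = 19 - 121 = -102)
1/(H(79) + D(53, K)) = 1/((-2 + 79²) - 102) = 1/((-2 + 6241) - 102) = 1/(6239 - 102) = 1/6137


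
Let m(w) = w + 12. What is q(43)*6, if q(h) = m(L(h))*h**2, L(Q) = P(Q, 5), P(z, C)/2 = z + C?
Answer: 1198152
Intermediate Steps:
P(z, C) = 2*C + 2*z (P(z, C) = 2*(z + C) = 2*(C + z) = 2*C + 2*z)
L(Q) = 10 + 2*Q (L(Q) = 2*5 + 2*Q = 10 + 2*Q)
m(w) = 12 + w
q(h) = h**2*(22 + 2*h) (q(h) = (12 + (10 + 2*h))*h**2 = (22 + 2*h)*h**2 = h**2*(22 + 2*h))
q(43)*6 = (2*43**2*(11 + 43))*6 = (2*1849*54)*6 = 199692*6 = 1198152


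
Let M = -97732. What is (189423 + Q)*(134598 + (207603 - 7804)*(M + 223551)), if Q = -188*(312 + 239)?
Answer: 2157775591772465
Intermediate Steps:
Q = -103588 (Q = -188*551 = -103588)
(189423 + Q)*(134598 + (207603 - 7804)*(M + 223551)) = (189423 - 103588)*(134598 + (207603 - 7804)*(-97732 + 223551)) = 85835*(134598 + 199799*125819) = 85835*(134598 + 25138510381) = 85835*25138644979 = 2157775591772465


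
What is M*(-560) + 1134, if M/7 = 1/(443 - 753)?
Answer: 35546/31 ≈ 1146.6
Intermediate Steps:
M = -7/310 (M = 7/(443 - 753) = 7/(-310) = 7*(-1/310) = -7/310 ≈ -0.022581)
M*(-560) + 1134 = -7/310*(-560) + 1134 = 392/31 + 1134 = 35546/31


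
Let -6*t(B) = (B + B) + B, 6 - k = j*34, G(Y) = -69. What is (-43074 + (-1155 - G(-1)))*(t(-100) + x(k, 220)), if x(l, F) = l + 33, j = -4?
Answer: -9936000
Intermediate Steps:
k = 142 (k = 6 - (-4)*34 = 6 - 1*(-136) = 6 + 136 = 142)
x(l, F) = 33 + l
t(B) = -B/2 (t(B) = -((B + B) + B)/6 = -(2*B + B)/6 = -B/2)
(-43074 + (-1155 - G(-1)))*(t(-100) + x(k, 220)) = (-43074 + (-1155 - 1*(-69)))*(-½*(-100) + (33 + 142)) = (-43074 + (-1155 + 69))*(50 + 175) = (-43074 - 1086)*225 = -44160*225 = -9936000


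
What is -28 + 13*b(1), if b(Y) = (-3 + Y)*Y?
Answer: -54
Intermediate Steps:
b(Y) = Y*(-3 + Y)
-28 + 13*b(1) = -28 + 13*(1*(-3 + 1)) = -28 + 13*(1*(-2)) = -28 + 13*(-2) = -28 - 26 = -54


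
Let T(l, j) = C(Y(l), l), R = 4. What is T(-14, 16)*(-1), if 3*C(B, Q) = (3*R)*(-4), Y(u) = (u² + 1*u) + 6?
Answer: 16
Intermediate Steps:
Y(u) = 6 + u + u² (Y(u) = (u² + u) + 6 = (u + u²) + 6 = 6 + u + u²)
C(B, Q) = -16 (C(B, Q) = ((3*4)*(-4))/3 = (12*(-4))/3 = (⅓)*(-48) = -16)
T(l, j) = -16
T(-14, 16)*(-1) = -16*(-1) = 16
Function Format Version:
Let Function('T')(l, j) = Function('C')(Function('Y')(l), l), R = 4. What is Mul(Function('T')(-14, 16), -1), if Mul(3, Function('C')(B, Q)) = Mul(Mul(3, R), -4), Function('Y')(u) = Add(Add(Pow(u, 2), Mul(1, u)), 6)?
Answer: 16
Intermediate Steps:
Function('Y')(u) = Add(6, u, Pow(u, 2)) (Function('Y')(u) = Add(Add(Pow(u, 2), u), 6) = Add(Add(u, Pow(u, 2)), 6) = Add(6, u, Pow(u, 2)))
Function('C')(B, Q) = -16 (Function('C')(B, Q) = Mul(Rational(1, 3), Mul(Mul(3, 4), -4)) = Mul(Rational(1, 3), Mul(12, -4)) = Mul(Rational(1, 3), -48) = -16)
Function('T')(l, j) = -16
Mul(Function('T')(-14, 16), -1) = Mul(-16, -1) = 16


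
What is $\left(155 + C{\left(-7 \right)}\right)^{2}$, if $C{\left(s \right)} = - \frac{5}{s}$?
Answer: $\frac{1188100}{49} \approx 24247.0$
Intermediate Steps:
$\left(155 + C{\left(-7 \right)}\right)^{2} = \left(155 - \frac{5}{-7}\right)^{2} = \left(155 - - \frac{5}{7}\right)^{2} = \left(155 + \frac{5}{7}\right)^{2} = \left(\frac{1090}{7}\right)^{2} = \frac{1188100}{49}$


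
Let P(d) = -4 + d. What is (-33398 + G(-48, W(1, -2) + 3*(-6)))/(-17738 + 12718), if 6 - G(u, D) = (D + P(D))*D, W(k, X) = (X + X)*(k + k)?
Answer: 8712/1255 ≈ 6.9418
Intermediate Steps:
W(k, X) = 4*X*k (W(k, X) = (2*X)*(2*k) = 4*X*k)
G(u, D) = 6 - D*(-4 + 2*D) (G(u, D) = 6 - (D + (-4 + D))*D = 6 - (-4 + 2*D)*D = 6 - D*(-4 + 2*D))
(-33398 + G(-48, W(1, -2) + 3*(-6)))/(-17738 + 12718) = (-33398 + (6 - (4*(-2)*1 + 3*(-6))**2 - (4*(-2)*1 + 3*(-6))*(-4 + (4*(-2)*1 + 3*(-6)))))/(-17738 + 12718) = (-33398 + (6 - (-8 - 18)**2 - (-8 - 18)*(-4 + (-8 - 18))))/(-5020) = (-33398 + (6 - 1*(-26)**2 - 1*(-26)*(-4 - 26)))*(-1/5020) = (-33398 + (6 - 1*676 - 1*(-26)*(-30)))*(-1/5020) = (-33398 + (6 - 676 - 780))*(-1/5020) = (-33398 - 1450)*(-1/5020) = -34848*(-1/5020) = 8712/1255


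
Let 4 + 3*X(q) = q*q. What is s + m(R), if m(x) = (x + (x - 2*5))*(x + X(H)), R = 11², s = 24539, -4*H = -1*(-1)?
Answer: 104613/2 ≈ 52307.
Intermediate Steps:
H = -¼ (H = -(-1)*(-1)/4 = -¼*1 = -¼ ≈ -0.25000)
X(q) = -4/3 + q²/3 (X(q) = -4/3 + (q*q)/3 = -4/3 + q²/3)
R = 121
m(x) = (-10 + 2*x)*(-21/16 + x) (m(x) = (x + (x - 2*5))*(x + (-4/3 + (-¼)²/3)) = (x + (x - 10))*(x + (-4/3 + (⅓)*(1/16))) = (x + (-10 + x))*(x + (-4/3 + 1/48)) = (-10 + 2*x)*(x - 21/16) = (-10 + 2*x)*(-21/16 + x))
s + m(R) = 24539 + (105/8 + 2*121² - 101/8*121) = 24539 + (105/8 + 2*14641 - 12221/8) = 24539 + (105/8 + 29282 - 12221/8) = 24539 + 55535/2 = 104613/2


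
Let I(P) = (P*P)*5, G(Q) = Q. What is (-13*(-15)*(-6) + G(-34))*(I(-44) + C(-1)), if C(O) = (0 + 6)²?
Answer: -11698064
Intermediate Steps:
I(P) = 5*P² (I(P) = P²*5 = 5*P²)
C(O) = 36 (C(O) = 6² = 36)
(-13*(-15)*(-6) + G(-34))*(I(-44) + C(-1)) = (-13*(-15)*(-6) - 34)*(5*(-44)² + 36) = (195*(-6) - 34)*(5*1936 + 36) = (-1170 - 34)*(9680 + 36) = -1204*9716 = -11698064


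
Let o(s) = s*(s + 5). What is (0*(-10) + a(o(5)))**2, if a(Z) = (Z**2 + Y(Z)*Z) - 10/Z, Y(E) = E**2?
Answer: 406404975001/25 ≈ 1.6256e+10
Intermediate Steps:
o(s) = s*(5 + s)
a(Z) = Z**2 + Z**3 - 10/Z (a(Z) = (Z**2 + Z**2*Z) - 10/Z = (Z**2 + Z**3) - 10/Z = Z**2 + Z**3 - 10/Z)
(0*(-10) + a(o(5)))**2 = (0*(-10) + (-10 + (5*(5 + 5))**3*(1 + 5*(5 + 5)))/((5*(5 + 5))))**2 = (0 + (-10 + (5*10)**3*(1 + 5*10))/((5*10)))**2 = (0 + (-10 + 50**3*(1 + 50))/50)**2 = (0 + (-10 + 125000*51)/50)**2 = (0 + (-10 + 6375000)/50)**2 = (0 + (1/50)*6374990)**2 = (0 + 637499/5)**2 = (637499/5)**2 = 406404975001/25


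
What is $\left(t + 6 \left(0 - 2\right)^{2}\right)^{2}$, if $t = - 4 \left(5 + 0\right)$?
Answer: $16$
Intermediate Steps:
$t = -20$ ($t = \left(-4\right) 5 = -20$)
$\left(t + 6 \left(0 - 2\right)^{2}\right)^{2} = \left(-20 + 6 \left(0 - 2\right)^{2}\right)^{2} = \left(-20 + 6 \left(-2\right)^{2}\right)^{2} = \left(-20 + 6 \cdot 4\right)^{2} = \left(-20 + 24\right)^{2} = 4^{2} = 16$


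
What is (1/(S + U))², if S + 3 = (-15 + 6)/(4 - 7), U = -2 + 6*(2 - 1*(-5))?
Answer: 1/1600 ≈ 0.00062500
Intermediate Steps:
U = 40 (U = -2 + 6*(2 + 5) = -2 + 6*7 = -2 + 42 = 40)
S = 0 (S = -3 + (-15 + 6)/(4 - 7) = -3 - 9/(-3) = -3 - 9*(-⅓) = -3 + 3 = 0)
(1/(S + U))² = (1/(0 + 40))² = (1/40)² = 1/1600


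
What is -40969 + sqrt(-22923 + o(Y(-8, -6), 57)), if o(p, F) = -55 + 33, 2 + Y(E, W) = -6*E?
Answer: -40969 + I*sqrt(22945) ≈ -40969.0 + 151.48*I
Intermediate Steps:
Y(E, W) = -2 - 6*E
o(p, F) = -22
-40969 + sqrt(-22923 + o(Y(-8, -6), 57)) = -40969 + sqrt(-22923 - 22) = -40969 + sqrt(-22945) = -40969 + I*sqrt(22945)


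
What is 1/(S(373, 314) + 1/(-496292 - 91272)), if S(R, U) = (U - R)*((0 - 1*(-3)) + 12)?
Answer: -587564/519994141 ≈ -0.0011299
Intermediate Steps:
S(R, U) = -15*R + 15*U (S(R, U) = (U - R)*((0 + 3) + 12) = (U - R)*(3 + 12) = (U - R)*15 = -15*R + 15*U)
1/(S(373, 314) + 1/(-496292 - 91272)) = 1/((-15*373 + 15*314) + 1/(-496292 - 91272)) = 1/((-5595 + 4710) + 1/(-587564)) = 1/(-885 - 1/587564) = 1/(-519994141/587564) = -587564/519994141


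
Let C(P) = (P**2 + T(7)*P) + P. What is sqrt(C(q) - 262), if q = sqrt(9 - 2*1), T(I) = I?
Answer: sqrt(-255 + 8*sqrt(7)) ≈ 15.292*I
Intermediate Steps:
q = sqrt(7) (q = sqrt(9 - 2) = sqrt(7) ≈ 2.6458)
C(P) = P**2 + 8*P (C(P) = (P**2 + 7*P) + P = P**2 + 8*P)
sqrt(C(q) - 262) = sqrt(sqrt(7)*(8 + sqrt(7)) - 262) = sqrt(-262 + sqrt(7)*(8 + sqrt(7)))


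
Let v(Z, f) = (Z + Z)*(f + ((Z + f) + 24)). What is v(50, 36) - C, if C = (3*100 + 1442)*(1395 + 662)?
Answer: -3568694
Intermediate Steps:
v(Z, f) = 2*Z*(24 + Z + 2*f) (v(Z, f) = (2*Z)*(f + (24 + Z + f)) = (2*Z)*(24 + Z + 2*f) = 2*Z*(24 + Z + 2*f))
C = 3583294 (C = (300 + 1442)*2057 = 1742*2057 = 3583294)
v(50, 36) - C = 2*50*(24 + 50 + 2*36) - 1*3583294 = 2*50*(24 + 50 + 72) - 3583294 = 2*50*146 - 3583294 = 14600 - 3583294 = -3568694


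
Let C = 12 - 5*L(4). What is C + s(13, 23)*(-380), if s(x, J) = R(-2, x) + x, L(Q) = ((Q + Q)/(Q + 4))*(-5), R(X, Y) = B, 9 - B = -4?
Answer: -9843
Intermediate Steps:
B = 13 (B = 9 - 1*(-4) = 9 + 4 = 13)
R(X, Y) = 13
L(Q) = -10*Q/(4 + Q) (L(Q) = ((2*Q)/(4 + Q))*(-5) = (2*Q/(4 + Q))*(-5) = -10*Q/(4 + Q))
s(x, J) = 13 + x
C = 37 (C = 12 - (-50)*4/(4 + 4) = 12 - (-50)*4/8 = 12 - 5*(-5) = 12 + 25 = 37)
C + s(13, 23)*(-380) = 37 + (13 + 13)*(-380) = 37 + 26*(-380) = 37 - 9880 = -9843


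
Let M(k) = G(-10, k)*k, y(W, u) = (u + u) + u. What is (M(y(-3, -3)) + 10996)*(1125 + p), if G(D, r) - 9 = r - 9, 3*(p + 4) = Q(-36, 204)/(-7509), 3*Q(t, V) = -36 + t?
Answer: 93241721969/7509 ≈ 1.2417e+7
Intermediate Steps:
y(W, u) = 3*u (y(W, u) = 2*u + u = 3*u)
Q(t, V) = -12 + t/3 (Q(t, V) = (-36 + t)/3 = -12 + t/3)
p = -30028/7509 (p = -4 + ((-12 + (⅓)*(-36))/(-7509))/3 = -4 + ((-12 - 12)*(-1/7509))/3 = -4 + (-24*(-1/7509))/3 = -4 + (⅓)*(8/2503) = -4 + 8/7509 = -30028/7509 ≈ -3.9989)
G(D, r) = r (G(D, r) = 9 + (r - 9) = 9 + (-9 + r) = r)
M(k) = k² (M(k) = k*k = k²)
(M(y(-3, -3)) + 10996)*(1125 + p) = ((3*(-3))² + 10996)*(1125 - 30028/7509) = ((-9)² + 10996)*(8417597/7509) = (81 + 10996)*(8417597/7509) = 11077*(8417597/7509) = 93241721969/7509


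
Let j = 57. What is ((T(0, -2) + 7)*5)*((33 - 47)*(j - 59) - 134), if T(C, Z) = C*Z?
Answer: -3710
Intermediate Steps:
((T(0, -2) + 7)*5)*((33 - 47)*(j - 59) - 134) = ((0*(-2) + 7)*5)*((33 - 47)*(57 - 59) - 134) = ((0 + 7)*5)*(-14*(-2) - 134) = (7*5)*(28 - 134) = 35*(-106) = -3710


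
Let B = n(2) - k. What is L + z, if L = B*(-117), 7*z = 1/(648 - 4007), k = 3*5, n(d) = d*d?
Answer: 30261230/23513 ≈ 1287.0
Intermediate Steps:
n(d) = d²
k = 15
z = -1/23513 (z = 1/(7*(648 - 4007)) = (⅐)/(-3359) = (⅐)*(-1/3359) = -1/23513 ≈ -4.2530e-5)
B = -11 (B = 2² - 1*15 = 4 - 15 = -11)
L = 1287 (L = -11*(-117) = 1287)
L + z = 1287 - 1/23513 = 30261230/23513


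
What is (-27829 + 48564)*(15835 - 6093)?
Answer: 202000370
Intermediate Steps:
(-27829 + 48564)*(15835 - 6093) = 20735*9742 = 202000370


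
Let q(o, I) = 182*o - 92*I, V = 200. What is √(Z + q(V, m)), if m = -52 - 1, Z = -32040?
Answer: 2*√2309 ≈ 96.104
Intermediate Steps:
m = -53
q(o, I) = -92*I + 182*o
√(Z + q(V, m)) = √(-32040 + (-92*(-53) + 182*200)) = √(-32040 + (4876 + 36400)) = √(-32040 + 41276) = √9236 = 2*√2309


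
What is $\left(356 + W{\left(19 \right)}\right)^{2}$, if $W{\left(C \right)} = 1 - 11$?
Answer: $119716$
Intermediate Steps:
$W{\left(C \right)} = -10$ ($W{\left(C \right)} = 1 - 11 = -10$)
$\left(356 + W{\left(19 \right)}\right)^{2} = \left(356 - 10\right)^{2} = 346^{2} = 119716$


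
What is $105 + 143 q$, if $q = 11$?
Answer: $1678$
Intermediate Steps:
$105 + 143 q = 105 + 143 \cdot 11 = 105 + 1573 = 1678$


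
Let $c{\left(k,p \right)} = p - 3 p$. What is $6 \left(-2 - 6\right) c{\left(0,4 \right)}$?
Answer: $384$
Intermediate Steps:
$c{\left(k,p \right)} = - 2 p$
$6 \left(-2 - 6\right) c{\left(0,4 \right)} = 6 \left(-2 - 6\right) \left(\left(-2\right) 4\right) = 6 \left(-2 - 6\right) \left(-8\right) = 6 \left(-8\right) \left(-8\right) = \left(-48\right) \left(-8\right) = 384$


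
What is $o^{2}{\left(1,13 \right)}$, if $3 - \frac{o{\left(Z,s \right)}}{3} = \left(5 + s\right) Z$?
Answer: $2025$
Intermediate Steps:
$o{\left(Z,s \right)} = 9 - 3 Z \left(5 + s\right)$ ($o{\left(Z,s \right)} = 9 - 3 \left(5 + s\right) Z = 9 - 3 Z \left(5 + s\right)$)
$o^{2}{\left(1,13 \right)} = \left(9 - 15 - 3 \cdot 13\right)^{2} = \left(9 - 15 - 39\right)^{2} = \left(-45\right)^{2} = 2025$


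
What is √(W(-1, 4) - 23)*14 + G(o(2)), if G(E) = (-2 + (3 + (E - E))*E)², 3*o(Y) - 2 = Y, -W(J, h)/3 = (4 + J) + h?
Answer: 4 + 28*I*√11 ≈ 4.0 + 92.865*I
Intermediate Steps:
W(J, h) = -12 - 3*J - 3*h (W(J, h) = -3*((4 + J) + h) = -3*(4 + J + h) = -12 - 3*J - 3*h)
o(Y) = ⅔ + Y/3
G(E) = (-2 + 3*E)² (G(E) = (-2 + (3 + 0)*E)² = (-2 + 3*E)²)
√(W(-1, 4) - 23)*14 + G(o(2)) = √((-12 - 3*(-1) - 3*4) - 23)*14 + (-2 + 3*(⅔ + (⅓)*2))² = √((-12 + 3 - 12) - 23)*14 + (-2 + 3*(⅔ + ⅔))² = √(-21 - 23)*14 + (-2 + 3*(4/3))² = √(-44)*14 + (-2 + 4)² = (2*I*√11)*14 + 2² = 28*I*√11 + 4 = 4 + 28*I*√11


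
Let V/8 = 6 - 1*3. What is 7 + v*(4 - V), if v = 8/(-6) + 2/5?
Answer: 77/3 ≈ 25.667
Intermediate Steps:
V = 24 (V = 8*(6 - 1*3) = 8*(6 - 3) = 8*3 = 24)
v = -14/15 (v = 8*(-⅙) + 2*(⅕) = -4/3 + ⅖ = -14/15 ≈ -0.93333)
7 + v*(4 - V) = 7 - 14*(4 - 1*24)/15 = 7 - 14*(4 - 24)/15 = 7 - 14/15*(-20) = 7 + 56/3 = 77/3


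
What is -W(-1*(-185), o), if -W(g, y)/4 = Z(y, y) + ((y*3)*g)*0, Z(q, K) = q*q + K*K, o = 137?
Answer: 150152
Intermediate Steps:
Z(q, K) = K**2 + q**2 (Z(q, K) = q**2 + K**2 = K**2 + q**2)
W(g, y) = -8*y**2 (W(g, y) = -4*((y**2 + y**2) + ((y*3)*g)*0) = -4*(2*y**2 + ((3*y)*g)*0) = -4*(2*y**2 + (3*g*y)*0) = -4*(2*y**2 + 0) = -8*y**2)
-W(-1*(-185), o) = -(-8)*137**2 = -(-8)*18769 = -1*(-150152) = 150152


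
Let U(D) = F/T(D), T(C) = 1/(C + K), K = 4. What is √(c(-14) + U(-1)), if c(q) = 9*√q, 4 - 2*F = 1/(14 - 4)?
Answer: 3*√(65 + 100*I*√14)/10 ≈ 4.4738 + 3.7636*I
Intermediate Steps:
T(C) = 1/(4 + C) (T(C) = 1/(C + 4) = 1/(4 + C))
F = 39/20 (F = 2 - 1/(2*(14 - 4)) = 2 - ½/10 = 2 - ½*⅒ = 2 - 1/20 = 39/20 ≈ 1.9500)
U(D) = 39/5 + 39*D/20 (U(D) = 39/(20*(1/(4 + D))) = 39*(4 + D)/20 = 39/5 + 39*D/20)
√(c(-14) + U(-1)) = √(9*√(-14) + (39/5 + (39/20)*(-1))) = √(9*(I*√14) + (39/5 - 39/20)) = √(9*I*√14 + 117/20) = √(117/20 + 9*I*√14)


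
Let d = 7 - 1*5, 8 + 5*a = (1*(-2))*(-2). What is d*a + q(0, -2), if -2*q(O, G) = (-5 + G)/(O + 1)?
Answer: 19/10 ≈ 1.9000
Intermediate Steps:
q(O, G) = -(-5 + G)/(2*(1 + O)) (q(O, G) = -(-5 + G)/(2*(O + 1)) = -(-5 + G)/(2*(1 + O)))
a = -⅘ (a = -8/5 + ((1*(-2))*(-2))/5 = -8/5 + (-2*(-2))/5 = -8/5 + (⅕)*4 = -8/5 + ⅘ = -⅘ ≈ -0.80000)
d = 2 (d = 7 - 5 = 2)
d*a + q(0, -2) = 2*(-⅘) + (5 - 1*(-2))/(2*(1 + 0)) = -8/5 + (½)*(5 + 2)/1 = -8/5 + (½)*1*7 = -8/5 + 7/2 = 19/10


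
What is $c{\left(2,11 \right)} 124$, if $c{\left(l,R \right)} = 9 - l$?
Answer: $868$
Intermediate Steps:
$c{\left(2,11 \right)} 124 = \left(9 - 2\right) 124 = 7 \cdot 124 = 868$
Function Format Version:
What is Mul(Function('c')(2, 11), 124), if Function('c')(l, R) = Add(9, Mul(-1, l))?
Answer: 868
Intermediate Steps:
Mul(Function('c')(2, 11), 124) = Mul(Add(9, Mul(-1, 2)), 124) = Mul(Add(9, -2), 124) = Mul(7, 124) = 868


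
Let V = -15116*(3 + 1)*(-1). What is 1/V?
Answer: 1/60464 ≈ 1.6539e-5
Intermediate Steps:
V = 60464 (V = -60464*(-1) = -15116*(-4) = 60464)
1/V = 1/60464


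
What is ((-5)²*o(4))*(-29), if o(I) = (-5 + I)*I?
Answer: 2900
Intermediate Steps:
o(I) = I*(-5 + I)
((-5)²*o(4))*(-29) = ((-5)²*(4*(-5 + 4)))*(-29) = (25*(4*(-1)))*(-29) = (25*(-4))*(-29) = -100*(-29) = 2900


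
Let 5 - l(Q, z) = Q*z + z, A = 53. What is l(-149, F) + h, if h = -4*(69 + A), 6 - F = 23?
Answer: -2999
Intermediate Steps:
F = -17 (F = 6 - 1*23 = 6 - 23 = -17)
h = -488 (h = -4*(69 + 53) = -4*122 = -488)
l(Q, z) = 5 - z - Q*z (l(Q, z) = 5 - (Q*z + z) = 5 - (z + Q*z) = 5 + (-z - Q*z) = 5 - z - Q*z)
l(-149, F) + h = (5 - 1*(-17) - 1*(-149)*(-17)) - 488 = (5 + 17 - 2533) - 488 = -2511 - 488 = -2999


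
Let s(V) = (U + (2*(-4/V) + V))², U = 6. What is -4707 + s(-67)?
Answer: -4491482/4489 ≈ -1000.6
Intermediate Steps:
s(V) = (6 + V - 8/V)² (s(V) = (6 + (2*(-4/V) + V))² = (6 + (-8/V + V))² = (6 + (V - 8/V))² = (6 + V - 8/V)²)
-4707 + s(-67) = -4707 + (-8 + (-67)² + 6*(-67))²/(-67)² = -4707 + (-8 + 4489 - 402)²/4489 = -4707 + (1/4489)*4079² = -4707 + (1/4489)*16638241 = -4707 + 16638241/4489 = -4491482/4489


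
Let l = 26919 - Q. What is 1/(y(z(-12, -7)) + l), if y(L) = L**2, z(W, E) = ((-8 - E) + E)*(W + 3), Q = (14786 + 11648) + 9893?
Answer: -1/4224 ≈ -0.00023674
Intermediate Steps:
Q = 36327 (Q = 26434 + 9893 = 36327)
z(W, E) = -24 - 8*W (z(W, E) = -8*(3 + W) = -24 - 8*W)
l = -9408 (l = 26919 - 1*36327 = 26919 - 36327 = -9408)
1/(y(z(-12, -7)) + l) = 1/((-24 - 8*(-12))**2 - 9408) = 1/((-24 + 96)**2 - 9408) = 1/(72**2 - 9408) = 1/(5184 - 9408) = 1/(-4224) = -1/4224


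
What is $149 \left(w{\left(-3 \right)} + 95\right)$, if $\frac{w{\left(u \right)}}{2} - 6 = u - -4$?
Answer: $16241$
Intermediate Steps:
$w{\left(u \right)} = 20 + 2 u$ ($w{\left(u \right)} = 12 + 2 \left(u - -4\right) = 12 + 2 \left(u + 4\right) = 12 + 2 \left(4 + u\right) = 12 + \left(8 + 2 u\right) = 20 + 2 u$)
$149 \left(w{\left(-3 \right)} + 95\right) = 149 \left(\left(20 + 2 \left(-3\right)\right) + 95\right) = 149 \left(\left(20 - 6\right) + 95\right) = 149 \left(14 + 95\right) = 149 \cdot 109 = 16241$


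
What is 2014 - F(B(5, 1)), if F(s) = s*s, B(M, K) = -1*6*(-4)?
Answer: 1438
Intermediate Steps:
B(M, K) = 24 (B(M, K) = -6*(-4) = 24)
F(s) = s²
2014 - F(B(5, 1)) = 2014 - 1*24² = 2014 - 1*576 = 2014 - 576 = 1438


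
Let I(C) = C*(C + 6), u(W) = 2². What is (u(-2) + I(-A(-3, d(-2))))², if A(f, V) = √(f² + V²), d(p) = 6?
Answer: 4021 - 1764*√5 ≈ 76.576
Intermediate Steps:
A(f, V) = √(V² + f²)
u(W) = 4
I(C) = C*(6 + C)
(u(-2) + I(-A(-3, d(-2))))² = (4 + (-√(6² + (-3)²))*(6 - √(6² + (-3)²)))² = (4 + (-√(36 + 9))*(6 - √(36 + 9)))² = (4 + (-√45)*(6 - √45))² = (4 + (-3*√5)*(6 - 3*√5))² = (4 - 3*√5*(6 - 3*√5))²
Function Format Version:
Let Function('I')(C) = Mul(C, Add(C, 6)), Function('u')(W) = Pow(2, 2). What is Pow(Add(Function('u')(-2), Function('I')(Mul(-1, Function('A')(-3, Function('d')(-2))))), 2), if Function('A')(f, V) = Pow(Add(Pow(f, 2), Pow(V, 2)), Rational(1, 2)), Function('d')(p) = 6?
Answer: Add(4021, Mul(-1764, Pow(5, Rational(1, 2)))) ≈ 76.576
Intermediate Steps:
Function('A')(f, V) = Pow(Add(Pow(V, 2), Pow(f, 2)), Rational(1, 2))
Function('u')(W) = 4
Function('I')(C) = Mul(C, Add(6, C))
Pow(Add(Function('u')(-2), Function('I')(Mul(-1, Function('A')(-3, Function('d')(-2))))), 2) = Pow(Add(4, Mul(Mul(-1, Pow(Add(Pow(6, 2), Pow(-3, 2)), Rational(1, 2))), Add(6, Mul(-1, Pow(Add(Pow(6, 2), Pow(-3, 2)), Rational(1, 2)))))), 2) = Pow(Add(4, Mul(Mul(-1, Pow(Add(36, 9), Rational(1, 2))), Add(6, Mul(-1, Pow(Add(36, 9), Rational(1, 2)))))), 2) = Pow(Add(4, Mul(Mul(-1, Pow(45, Rational(1, 2))), Add(6, Mul(-1, Pow(45, Rational(1, 2)))))), 2) = Pow(Add(4, Mul(Mul(-1, Mul(3, Pow(5, Rational(1, 2)))), Add(6, Mul(-1, Mul(3, Pow(5, Rational(1, 2))))))), 2) = Pow(Add(4, Mul(Mul(-3, Pow(5, Rational(1, 2))), Add(6, Mul(-3, Pow(5, Rational(1, 2)))))), 2) = Pow(Add(4, Mul(-3, Pow(5, Rational(1, 2)), Add(6, Mul(-3, Pow(5, Rational(1, 2)))))), 2)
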